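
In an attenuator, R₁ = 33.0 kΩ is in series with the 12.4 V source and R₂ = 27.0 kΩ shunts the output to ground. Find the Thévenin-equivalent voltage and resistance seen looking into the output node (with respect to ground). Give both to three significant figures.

V_th = 5.58 V, R_th = 14.8 kΩ

V_th is the open-circuit tap voltage: 12.4 × 27.0/(33.0 + 27.0) = 5.58 V.
With the supply zeroed, R₁ and R₂ appear in parallel from the tap: R_th = R₁‖R₂ = (33.0 × 27.0)/60.00 = 14.8 kΩ.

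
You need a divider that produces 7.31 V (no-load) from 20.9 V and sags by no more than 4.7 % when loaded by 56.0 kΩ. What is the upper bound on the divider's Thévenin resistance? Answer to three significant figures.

Loading drop = R_th/(R_th + R_L) ≤ 0.0470, so R_th ≤ R_L · ε/(1−ε) = 56.0 kΩ × 0.0470/0.9530 = 2.76 kΩ.

R_th ≤ 2.76 kΩ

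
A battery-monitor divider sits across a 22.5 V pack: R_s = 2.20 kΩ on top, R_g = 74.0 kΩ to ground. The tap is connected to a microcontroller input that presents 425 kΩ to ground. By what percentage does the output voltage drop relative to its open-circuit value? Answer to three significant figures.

The divider's output (Thévenin) resistance is R_s‖R_g = 2.136 kΩ.
Fractional drop under load = R_th/(R_th + R_L) = 2.136 / (2.136 + 425) = 0.005002.
So the output falls by 0.500 %.

0.500 %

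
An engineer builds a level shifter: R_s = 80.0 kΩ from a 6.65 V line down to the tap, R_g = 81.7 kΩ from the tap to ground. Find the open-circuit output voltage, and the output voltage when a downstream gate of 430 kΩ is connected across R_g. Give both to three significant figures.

Unloaded: 3.36 V; loaded: 3.07 V

Open-circuit: V = 6.65 × 81.7/(80.0 + 81.7) = 3.36 V.
With the load, R_g becomes R_g‖R_L = 68.66 kΩ, so V = 6.65 × 68.66/148.7 = 3.07 V.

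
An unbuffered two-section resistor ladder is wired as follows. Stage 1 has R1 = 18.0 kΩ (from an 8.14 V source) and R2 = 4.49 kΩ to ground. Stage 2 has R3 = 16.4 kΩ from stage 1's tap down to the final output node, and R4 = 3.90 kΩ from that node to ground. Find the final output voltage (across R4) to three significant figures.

V_out ≈ 0.265 V

Stage 2 presents R3+R4 = 20.30 kΩ as a load on stage 1's tap.
Stage 1's lower leg becomes R2‖(R3+R4) = 3.677 kΩ, so V_mid = 8.14 × 3.677/21.68 = 1.381 V.
Stage 2 is itself unloaded: V_out = V_mid × R4/(R3+R4) = 1.381 × 3.90/20.30 = 0.265 V.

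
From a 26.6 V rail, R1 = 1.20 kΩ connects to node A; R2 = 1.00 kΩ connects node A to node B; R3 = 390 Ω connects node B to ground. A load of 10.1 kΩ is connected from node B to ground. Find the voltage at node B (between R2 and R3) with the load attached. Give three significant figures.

V ≈ 3.88 V

At node B, R3 is in parallel with the load: R3‖R_L = 375.5 Ω.
Below node A the resistance is R2 + (R3‖R_L) = 1376 Ω, so V_A = 26.6 × 1376/2576 = 14.21 V.
Then V_B = V_A × (R3‖R_L)/(R2 + R3‖R_L) = 14.21 × 375.5/1376 = 3.88 V.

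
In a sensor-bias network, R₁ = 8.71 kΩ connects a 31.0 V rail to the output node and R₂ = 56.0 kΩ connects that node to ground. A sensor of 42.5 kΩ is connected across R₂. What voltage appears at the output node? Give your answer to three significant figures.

The load sits in parallel with R₂: R₂‖R_L = (56.0 × 42.5) / (56.0 + 42.5) = 24.16 kΩ.
V_out = 31.0 × 24.16 / (8.71 + 24.16) = 31.0 × 24.16/32.87 = 22.8 V.

V_out ≈ 22.8 V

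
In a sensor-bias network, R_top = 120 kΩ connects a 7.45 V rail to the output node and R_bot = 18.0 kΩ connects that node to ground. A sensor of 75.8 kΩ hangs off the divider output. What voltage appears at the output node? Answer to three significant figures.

V_out ≈ 0.805 V

The load sits in parallel with R_bot: R_bot‖R_L = (18.0 × 75.8) / (18.0 + 75.8) = 14.55 kΩ.
V_out = 7.45 × 14.55 / (120 + 14.55) = 7.45 × 14.55/134.5 = 0.805 V.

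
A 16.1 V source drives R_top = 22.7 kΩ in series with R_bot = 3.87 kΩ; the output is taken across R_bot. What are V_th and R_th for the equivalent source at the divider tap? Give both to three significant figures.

V_th is the open-circuit tap voltage: 16.1 × 3.87/(22.7 + 3.87) = 2.35 V.
With the supply zeroed, R_top and R_bot appear in parallel from the tap: R_th = R_top‖R_bot = (22.7 × 3.87)/26.57 = 3.31 kΩ.

V_th = 2.35 V, R_th = 3.31 kΩ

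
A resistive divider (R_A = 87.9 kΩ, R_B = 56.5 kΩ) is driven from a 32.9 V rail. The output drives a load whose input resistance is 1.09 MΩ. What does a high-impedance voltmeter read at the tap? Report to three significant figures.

The load sits in parallel with R_B: R_B‖R_L = (56.5 × 1090) / (56.5 + 1090) = 53.72 kΩ.
V_out = 32.9 × 53.72 / (87.9 + 53.72) = 32.9 × 53.72/141.6 = 12.5 V.
(Unloaded it would have been 12.9 V.)

V_out ≈ 12.5 V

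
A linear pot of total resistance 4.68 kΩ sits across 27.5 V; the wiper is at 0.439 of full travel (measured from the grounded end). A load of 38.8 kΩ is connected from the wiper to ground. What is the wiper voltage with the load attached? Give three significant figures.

V ≈ 11.7 V

The wiper splits the pot into (1−α)R = 2.625 kΩ above and αR = 2.055 kΩ below.
Lower section ‖ load = 1.951 kΩ.
V_wiper = 27.5 × 1.951/(2.625 + 1.951) = 11.7 V.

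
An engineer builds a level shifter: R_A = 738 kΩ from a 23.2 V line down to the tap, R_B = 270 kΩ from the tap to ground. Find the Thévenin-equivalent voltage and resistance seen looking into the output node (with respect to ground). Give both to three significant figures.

V_th = 6.21 V, R_th = 198 kΩ

V_th is the open-circuit tap voltage: 23.2 × 270/(738 + 270) = 6.21 V.
With the supply zeroed, R_A and R_B appear in parallel from the tap: R_th = R_A‖R_B = (738 × 270)/1008 = 198 kΩ.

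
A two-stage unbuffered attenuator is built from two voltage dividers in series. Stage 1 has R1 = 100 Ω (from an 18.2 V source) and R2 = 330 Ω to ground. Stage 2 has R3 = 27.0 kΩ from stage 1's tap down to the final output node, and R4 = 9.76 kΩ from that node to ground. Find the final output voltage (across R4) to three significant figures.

V_out ≈ 3.70 V

Stage 2 presents R3+R4 = 36760 Ω as a load on stage 1's tap.
Stage 1's lower leg becomes R2‖(R3+R4) = 327.1 Ω, so V_mid = 18.2 × 327.1/427.1 = 13.94 V.
Stage 2 is itself unloaded: V_out = V_mid × R4/(R3+R4) = 13.94 × 9760/36760 = 3.70 V.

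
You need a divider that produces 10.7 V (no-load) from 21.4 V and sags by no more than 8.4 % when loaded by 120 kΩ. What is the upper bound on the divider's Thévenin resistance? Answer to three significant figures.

Loading drop = R_th/(R_th + R_L) ≤ 0.0840, so R_th ≤ R_L · ε/(1−ε) = 120 kΩ × 0.0840/0.9160 = 11.0 kΩ.

R_th ≤ 11.0 kΩ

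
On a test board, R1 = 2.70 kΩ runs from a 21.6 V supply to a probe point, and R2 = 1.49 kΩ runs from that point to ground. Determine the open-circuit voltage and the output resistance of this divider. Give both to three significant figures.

V_th is the open-circuit tap voltage: 21.6 × 1.49/(2.70 + 1.49) = 7.68 V.
With the supply zeroed, R1 and R2 appear in parallel from the tap: R_th = R1‖R2 = (2.70 × 1.49)/4.190 = 960 Ω.

V_th = 7.68 V, R_th = 960 Ω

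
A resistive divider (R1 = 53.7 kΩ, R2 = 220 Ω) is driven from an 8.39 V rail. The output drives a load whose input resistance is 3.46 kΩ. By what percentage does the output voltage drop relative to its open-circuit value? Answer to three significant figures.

The divider's output (Thévenin) resistance is R1‖R2 = 219.1 Ω.
Fractional drop under load = R_th/(R_th + R_L) = 219.1 / (219.1 + 3460) = 0.05955.
So the output falls by 5.96 %.

5.96 %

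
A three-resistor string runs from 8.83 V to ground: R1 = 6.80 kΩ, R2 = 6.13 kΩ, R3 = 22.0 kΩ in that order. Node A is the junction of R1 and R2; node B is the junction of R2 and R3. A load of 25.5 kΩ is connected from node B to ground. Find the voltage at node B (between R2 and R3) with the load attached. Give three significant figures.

At node B, R3 is in parallel with the load: R3‖R_L = 11.81 kΩ.
Below node A the resistance is R2 + (R3‖R_L) = 17.94 kΩ, so V_A = 8.83 × 17.94/24.74 = 6.403 V.
Then V_B = V_A × (R3‖R_L)/(R2 + R3‖R_L) = 6.403 × 11.81/17.94 = 4.22 V.

V ≈ 4.22 V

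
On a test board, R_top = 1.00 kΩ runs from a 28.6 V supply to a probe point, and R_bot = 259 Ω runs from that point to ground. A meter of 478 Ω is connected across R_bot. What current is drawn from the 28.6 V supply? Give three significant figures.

R_bot‖R_L = 168.0 Ω, so the source sees R_top + R_bot‖R_L = 1168 Ω.
I = 28.6 V / 1168 Ω = 24.5 mA.

I ≈ 24.5 mA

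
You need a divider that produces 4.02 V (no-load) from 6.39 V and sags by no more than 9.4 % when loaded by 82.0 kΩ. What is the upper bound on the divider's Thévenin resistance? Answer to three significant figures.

Loading drop = R_th/(R_th + R_L) ≤ 0.0940, so R_th ≤ R_L · ε/(1−ε) = 82.0 kΩ × 0.0940/0.9060 = 8.51 kΩ.

R_th ≤ 8.51 kΩ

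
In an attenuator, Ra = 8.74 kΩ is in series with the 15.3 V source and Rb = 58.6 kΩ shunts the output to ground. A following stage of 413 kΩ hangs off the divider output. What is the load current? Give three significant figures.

Rb‖R_L = 51.32 kΩ; V_out = 15.3 × 51.32/60.06 = 13.07 V.
I_L = V_out / R_L = 13.07 / 413 kΩ = 0.0317 mA.

I_L ≈ 0.0317 mA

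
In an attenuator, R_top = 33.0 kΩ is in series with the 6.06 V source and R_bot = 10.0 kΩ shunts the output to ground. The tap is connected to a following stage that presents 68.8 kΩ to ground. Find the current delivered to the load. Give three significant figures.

R_bot‖R_L = 8.731 kΩ; V_out = 6.06 × 8.731/41.73 = 1.268 V.
I_L = V_out / R_L = 1.268 / 68.8 kΩ = 0.0184 mA.

I_L ≈ 0.0184 mA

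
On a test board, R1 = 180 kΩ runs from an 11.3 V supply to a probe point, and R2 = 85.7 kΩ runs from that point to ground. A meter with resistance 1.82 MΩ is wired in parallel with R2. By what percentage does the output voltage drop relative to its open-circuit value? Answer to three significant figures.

The divider's output (Thévenin) resistance is R1‖R2 = 58.06 kΩ.
Fractional drop under load = R_th/(R_th + R_L) = 58.06 / (58.06 + 1820) = 0.03091.
So the output falls by 3.09 %.

3.09 %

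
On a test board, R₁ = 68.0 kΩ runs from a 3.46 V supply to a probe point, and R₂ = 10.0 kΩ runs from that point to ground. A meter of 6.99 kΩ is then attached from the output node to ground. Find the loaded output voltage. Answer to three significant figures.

The load sits in parallel with R₂: R₂‖R_L = (10.0 × 6.99) / (10.0 + 6.99) = 4.114 kΩ.
V_out = 3.46 × 4.114 / (68.0 + 4.114) = 3.46 × 4.114/72.11 = 0.197 V.
(Unloaded it would have been 0.444 V.)

V_out ≈ 0.197 V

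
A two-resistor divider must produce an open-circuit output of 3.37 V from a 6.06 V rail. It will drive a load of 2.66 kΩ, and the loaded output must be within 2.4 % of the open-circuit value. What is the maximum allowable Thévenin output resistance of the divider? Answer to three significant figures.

Loading drop = R_th/(R_th + R_L) ≤ 0.0240, so R_th ≤ R_L · ε/(1−ε) = 2.66 kΩ × 0.0240/0.9760 = 65.4 Ω.

R_th ≤ 65.4 Ω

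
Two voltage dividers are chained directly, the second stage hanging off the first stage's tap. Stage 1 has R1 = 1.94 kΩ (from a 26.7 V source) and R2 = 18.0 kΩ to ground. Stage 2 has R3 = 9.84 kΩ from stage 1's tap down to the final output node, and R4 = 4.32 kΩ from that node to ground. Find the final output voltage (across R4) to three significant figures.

V_out ≈ 6.54 V

Stage 2 presents R3+R4 = 14.16 kΩ as a load on stage 1's tap.
Stage 1's lower leg becomes R2‖(R3+R4) = 7.925 kΩ, so V_mid = 26.7 × 7.925/9.865 = 21.45 V.
Stage 2 is itself unloaded: V_out = V_mid × R4/(R3+R4) = 21.45 × 4.32/14.16 = 6.54 V.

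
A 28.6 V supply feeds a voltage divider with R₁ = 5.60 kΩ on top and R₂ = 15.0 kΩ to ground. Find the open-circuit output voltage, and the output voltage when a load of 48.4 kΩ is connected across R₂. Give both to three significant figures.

Unloaded: 20.8 V; loaded: 19.2 V

Open-circuit: V = 28.6 × 15.0/(5.60 + 15.0) = 20.8 V.
With the load, R₂ becomes R₂‖R_L = 11.45 kΩ, so V = 28.6 × 11.45/17.05 = 19.2 V.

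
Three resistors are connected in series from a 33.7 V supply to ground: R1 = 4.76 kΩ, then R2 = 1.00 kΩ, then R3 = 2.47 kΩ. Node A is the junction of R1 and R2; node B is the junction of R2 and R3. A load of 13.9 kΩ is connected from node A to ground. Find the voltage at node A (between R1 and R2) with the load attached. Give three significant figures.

Below node A the series string R2+R3 = 3.470 kΩ sits in parallel with the 13.9 kΩ load: 2.777 kΩ.
V_A = 33.7 × 2.777/(4.76 + 2.777) = 12.4 V.

V ≈ 12.4 V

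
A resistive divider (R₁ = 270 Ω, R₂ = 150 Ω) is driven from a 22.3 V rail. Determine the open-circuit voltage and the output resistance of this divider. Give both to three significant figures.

V_th is the open-circuit tap voltage: 22.3 × 150/(270 + 150) = 7.96 V.
With the supply zeroed, R₁ and R₂ appear in parallel from the tap: R_th = R₁‖R₂ = (270 × 150)/420.0 = 96.4 Ω.

V_th = 7.96 V, R_th = 96.4 Ω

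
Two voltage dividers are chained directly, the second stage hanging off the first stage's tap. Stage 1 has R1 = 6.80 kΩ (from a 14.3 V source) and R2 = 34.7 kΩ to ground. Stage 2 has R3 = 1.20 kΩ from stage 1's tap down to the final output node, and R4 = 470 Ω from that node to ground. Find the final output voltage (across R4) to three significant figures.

V_out ≈ 0.764 V

Stage 2 presents R3+R4 = 1670 Ω as a load on stage 1's tap.
Stage 1's lower leg becomes R2‖(R3+R4) = 1593 Ω, so V_mid = 14.3 × 1593/8393 = 2.715 V.
Stage 2 is itself unloaded: V_out = V_mid × R4/(R3+R4) = 2.715 × 470/1670 = 0.764 V.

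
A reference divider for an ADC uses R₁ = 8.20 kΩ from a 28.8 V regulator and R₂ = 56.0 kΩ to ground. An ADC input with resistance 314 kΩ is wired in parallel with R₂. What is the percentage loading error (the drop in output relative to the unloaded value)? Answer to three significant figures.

The divider's output (Thévenin) resistance is R₁‖R₂ = 7.153 kΩ.
Fractional drop under load = R_th/(R_th + R_L) = 7.153 / (7.153 + 314) = 0.02227.
So the output falls by 2.23 %.

2.23 %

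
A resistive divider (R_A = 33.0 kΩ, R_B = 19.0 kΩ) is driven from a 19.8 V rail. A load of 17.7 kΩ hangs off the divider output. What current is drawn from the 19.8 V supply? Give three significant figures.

R_B‖R_L = 9.163 kΩ, so the source sees R_A + R_B‖R_L = 42.16 kΩ.
I = 19.8 V / 42.16 kΩ = 0.470 mA.

I ≈ 0.470 mA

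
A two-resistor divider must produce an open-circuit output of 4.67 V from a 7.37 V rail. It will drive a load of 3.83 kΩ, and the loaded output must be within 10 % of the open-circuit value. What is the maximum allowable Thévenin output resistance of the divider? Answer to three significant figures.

Loading drop = R_th/(R_th + R_L) ≤ 0.100, so R_th ≤ R_L · ε/(1−ε) = 3.83 kΩ × 0.100/0.9000 = 426 Ω.

R_th ≤ 426 Ω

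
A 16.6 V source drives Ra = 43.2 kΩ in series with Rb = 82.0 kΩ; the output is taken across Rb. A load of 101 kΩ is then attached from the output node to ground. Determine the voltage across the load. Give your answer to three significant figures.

V_out ≈ 8.49 V

The load sits in parallel with Rb: Rb‖R_L = (82.0 × 101) / (82.0 + 101) = 45.26 kΩ.
V_out = 16.6 × 45.26 / (43.2 + 45.26) = 16.6 × 45.26/88.46 = 8.49 V.
(Unloaded it would have been 10.9 V.)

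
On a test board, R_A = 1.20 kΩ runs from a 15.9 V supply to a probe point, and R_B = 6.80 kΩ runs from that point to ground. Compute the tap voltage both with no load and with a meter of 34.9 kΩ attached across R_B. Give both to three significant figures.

Unloaded: 13.5 V; loaded: 13.1 V

Open-circuit: V = 15.9 × 6.80/(1.20 + 6.80) = 13.5 V.
With the load, R_B becomes R_B‖R_L = 5.691 kΩ, so V = 15.9 × 5.691/6.891 = 13.1 V.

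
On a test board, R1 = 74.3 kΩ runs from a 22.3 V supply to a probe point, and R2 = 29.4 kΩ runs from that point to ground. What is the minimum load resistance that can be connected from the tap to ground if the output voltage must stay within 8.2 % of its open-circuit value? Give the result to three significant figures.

R_L(min) ≈ 236 kΩ

Output resistance R_th = R1‖R2 = (74.3 × 29.4)/103.7 = 21.06 kΩ.
The fractional drop is R_th/(R_th + R_L); requiring this ≤ 0.0820 gives R_L ≥ R_th(1/0.0820 − 1) = 21.06 × 11.20 = 236 kΩ.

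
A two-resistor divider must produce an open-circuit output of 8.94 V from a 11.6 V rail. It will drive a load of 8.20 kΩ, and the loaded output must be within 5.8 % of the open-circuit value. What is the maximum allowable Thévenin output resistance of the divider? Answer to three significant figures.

R_th ≤ 505 Ω

Loading drop = R_th/(R_th + R_L) ≤ 0.0580, so R_th ≤ R_L · ε/(1−ε) = 8.20 kΩ × 0.0580/0.9420 = 505 Ω.
(Any R1, R2 with R2/(R1+R2) = 0.771 and R1‖R2 ≤ 505 Ω will meet the spec.)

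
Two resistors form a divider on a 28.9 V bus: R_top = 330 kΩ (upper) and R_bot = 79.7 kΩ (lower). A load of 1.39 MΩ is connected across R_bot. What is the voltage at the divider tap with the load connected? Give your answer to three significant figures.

V_out ≈ 5.37 V

The load sits in parallel with R_bot: R_bot‖R_L = (79.7 × 1390) / (79.7 + 1390) = 75.38 kΩ.
V_out = 28.9 × 75.38 / (330 + 75.38) = 28.9 × 75.38/405.4 = 5.37 V.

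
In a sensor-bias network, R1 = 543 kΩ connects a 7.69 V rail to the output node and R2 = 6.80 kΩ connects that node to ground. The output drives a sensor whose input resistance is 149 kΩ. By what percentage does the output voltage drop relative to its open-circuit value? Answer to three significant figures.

The divider's output (Thévenin) resistance is R1‖R2 = 6.716 kΩ.
Fractional drop under load = R_th/(R_th + R_L) = 6.716 / (6.716 + 149) = 0.04313.
So the output falls by 4.31 %.

4.31 %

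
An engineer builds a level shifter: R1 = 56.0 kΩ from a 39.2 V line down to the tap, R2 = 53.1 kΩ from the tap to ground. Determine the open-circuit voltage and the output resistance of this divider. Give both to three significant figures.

V_th = 19.1 V, R_th = 27.3 kΩ

V_th is the open-circuit tap voltage: 39.2 × 53.1/(56.0 + 53.1) = 19.1 V.
With the supply zeroed, R1 and R2 appear in parallel from the tap: R_th = R1‖R2 = (56.0 × 53.1)/109.1 = 27.3 kΩ.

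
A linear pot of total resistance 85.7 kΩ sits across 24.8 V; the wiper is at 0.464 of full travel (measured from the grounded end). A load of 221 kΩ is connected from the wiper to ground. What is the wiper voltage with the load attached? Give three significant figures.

The wiper splits the pot into (1−α)R = 45.94 kΩ above and αR = 39.76 kΩ below.
Lower section ‖ load = 33.70 kΩ.
V_wiper = 24.8 × 33.70/(45.94 + 33.70) = 10.5 V.

V ≈ 10.5 V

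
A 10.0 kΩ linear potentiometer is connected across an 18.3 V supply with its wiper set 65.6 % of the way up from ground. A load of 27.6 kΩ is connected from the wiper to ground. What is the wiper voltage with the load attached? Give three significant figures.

V ≈ 11.1 V

The wiper splits the pot into (1−α)R = 3.440 kΩ above and αR = 6.560 kΩ below.
Lower section ‖ load = 5.300 kΩ.
V_wiper = 18.3 × 5.300/(3.440 + 5.300) = 11.1 V.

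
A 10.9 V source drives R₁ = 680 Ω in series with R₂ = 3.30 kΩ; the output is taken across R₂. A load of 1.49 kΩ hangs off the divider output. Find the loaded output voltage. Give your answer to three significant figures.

The load sits in parallel with R₂: R₂‖R_L = (3300 × 1490) / (3300 + 1490) = 1027 Ω.
V_out = 10.9 × 1027 / (680 + 1027) = 10.9 × 1027/1707 = 6.56 V.
(Unloaded it would have been 9.04 V.)

V_out ≈ 6.56 V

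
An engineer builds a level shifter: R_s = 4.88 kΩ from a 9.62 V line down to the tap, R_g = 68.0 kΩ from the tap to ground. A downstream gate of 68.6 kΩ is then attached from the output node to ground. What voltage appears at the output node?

The load sits in parallel with R_g: R_g‖R_L = (68.0 × 68.6) / (68.0 + 68.6) = 34.15 kΩ.
V_out = 9.62 × 34.15 / (4.88 + 34.15) = 9.62 × 34.15/39.03 = 8.42 V.

V_out ≈ 8.42 V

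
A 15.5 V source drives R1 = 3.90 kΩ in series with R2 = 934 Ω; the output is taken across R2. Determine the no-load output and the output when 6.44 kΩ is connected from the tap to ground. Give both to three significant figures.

Unloaded: 2.99 V; loaded: 2.68 V

Open-circuit: V = 15.5 × 934/(3900 + 934) = 2.99 V.
With the load, R2 becomes R2‖R_L = 815.7 Ω, so V = 15.5 × 815.7/4716 = 2.68 V.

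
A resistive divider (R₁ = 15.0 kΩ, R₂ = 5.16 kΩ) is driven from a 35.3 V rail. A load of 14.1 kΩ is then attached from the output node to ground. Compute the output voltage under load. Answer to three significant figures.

V_out ≈ 7.10 V

The load sits in parallel with R₂: R₂‖R_L = (5.16 × 14.1) / (5.16 + 14.1) = 3.778 kΩ.
V_out = 35.3 × 3.778 / (15.0 + 3.778) = 35.3 × 3.778/18.78 = 7.10 V.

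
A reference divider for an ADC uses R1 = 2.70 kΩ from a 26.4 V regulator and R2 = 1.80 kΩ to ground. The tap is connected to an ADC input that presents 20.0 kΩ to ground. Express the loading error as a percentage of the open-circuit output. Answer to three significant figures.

The divider's output (Thévenin) resistance is R1‖R2 = 1.080 kΩ.
Fractional drop under load = R_th/(R_th + R_L) = 1.080 / (1.080 + 20.0) = 0.05123.
So the output falls by 5.12 %.

5.12 %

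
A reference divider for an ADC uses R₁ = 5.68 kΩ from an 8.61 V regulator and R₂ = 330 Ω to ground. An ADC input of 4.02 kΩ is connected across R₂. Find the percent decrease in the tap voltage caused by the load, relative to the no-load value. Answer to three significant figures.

The divider's output (Thévenin) resistance is R₁‖R₂ = 311.9 Ω.
Fractional drop under load = R_th/(R_th + R_L) = 311.9 / (311.9 + 4020) = 0.07200.
So the output falls by 7.20 %.

7.20 %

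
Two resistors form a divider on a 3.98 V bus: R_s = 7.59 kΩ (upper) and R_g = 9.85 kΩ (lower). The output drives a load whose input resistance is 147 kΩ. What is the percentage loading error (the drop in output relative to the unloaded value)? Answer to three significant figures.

The divider's output (Thévenin) resistance is R_s‖R_g = 4.287 kΩ.
Fractional drop under load = R_th/(R_th + R_L) = 4.287 / (4.287 + 147) = 0.02834.
So the output falls by 2.83 %.

2.83 %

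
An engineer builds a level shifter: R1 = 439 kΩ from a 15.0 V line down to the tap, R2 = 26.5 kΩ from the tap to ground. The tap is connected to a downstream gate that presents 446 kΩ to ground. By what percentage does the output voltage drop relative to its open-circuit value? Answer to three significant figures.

The divider's output (Thévenin) resistance is R1‖R2 = 24.99 kΩ.
Fractional drop under load = R_th/(R_th + R_L) = 24.99 / (24.99 + 446) = 0.05306.
So the output falls by 5.31 %.

5.31 %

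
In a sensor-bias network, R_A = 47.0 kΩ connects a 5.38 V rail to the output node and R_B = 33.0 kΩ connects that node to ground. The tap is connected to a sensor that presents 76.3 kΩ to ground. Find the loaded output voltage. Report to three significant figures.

The load sits in parallel with R_B: R_B‖R_L = (33.0 × 76.3) / (33.0 + 76.3) = 23.04 kΩ.
V_out = 5.38 × 23.04 / (47.0 + 23.04) = 5.38 × 23.04/70.04 = 1.77 V.
(Unloaded it would have been 2.22 V.)

V_out ≈ 1.77 V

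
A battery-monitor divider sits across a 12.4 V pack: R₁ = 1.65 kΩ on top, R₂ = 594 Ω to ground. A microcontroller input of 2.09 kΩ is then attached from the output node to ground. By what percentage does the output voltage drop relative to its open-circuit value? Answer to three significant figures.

The divider's output (Thévenin) resistance is R₁‖R₂ = 436.8 Ω.
Fractional drop under load = R_th/(R_th + R_L) = 436.8 / (436.8 + 2090) = 0.1729.
So the output falls by 17.3 %.

17.3 %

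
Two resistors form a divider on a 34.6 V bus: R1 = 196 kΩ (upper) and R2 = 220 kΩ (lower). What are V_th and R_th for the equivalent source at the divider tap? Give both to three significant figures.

V_th = 18.3 V, R_th = 104 kΩ

V_th is the open-circuit tap voltage: 34.6 × 220/(196 + 220) = 18.3 V.
With the supply zeroed, R1 and R2 appear in parallel from the tap: R_th = R1‖R2 = (196 × 220)/416.0 = 104 kΩ.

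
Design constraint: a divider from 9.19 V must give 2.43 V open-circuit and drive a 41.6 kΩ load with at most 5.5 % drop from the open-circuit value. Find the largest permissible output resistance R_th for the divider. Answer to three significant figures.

R_th ≤ 2.42 kΩ

Loading drop = R_th/(R_th + R_L) ≤ 0.0550, so R_th ≤ R_L · ε/(1−ε) = 41.6 kΩ × 0.0550/0.9450 = 2.42 kΩ.
(Any R1, R2 with R2/(R1+R2) = 0.264 and R1‖R2 ≤ 2.42 kΩ will meet the spec.)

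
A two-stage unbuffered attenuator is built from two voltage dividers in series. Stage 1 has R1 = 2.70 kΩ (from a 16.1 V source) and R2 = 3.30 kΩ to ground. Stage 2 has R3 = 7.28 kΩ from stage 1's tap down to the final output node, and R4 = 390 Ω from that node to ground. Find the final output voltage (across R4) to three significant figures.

Stage 2 presents R3+R4 = 7670 Ω as a load on stage 1's tap.
Stage 1's lower leg becomes R2‖(R3+R4) = 2307 Ω, so V_mid = 16.1 × 2307/5007 = 7.419 V.
Stage 2 is itself unloaded: V_out = V_mid × R4/(R3+R4) = 7.419 × 390/7670 = 0.377 V.

V_out ≈ 0.377 V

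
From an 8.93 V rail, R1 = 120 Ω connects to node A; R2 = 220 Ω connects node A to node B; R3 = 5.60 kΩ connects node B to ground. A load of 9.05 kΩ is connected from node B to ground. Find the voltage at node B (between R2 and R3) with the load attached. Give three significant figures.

At node B, R3 is in parallel with the load: R3‖R_L = 3459 Ω.
Below node A the resistance is R2 + (R3‖R_L) = 3679 Ω, so V_A = 8.93 × 3679/3799 = 8.648 V.
Then V_B = V_A × (R3‖R_L)/(R2 + R3‖R_L) = 8.648 × 3459/3679 = 8.13 V.

V ≈ 8.13 V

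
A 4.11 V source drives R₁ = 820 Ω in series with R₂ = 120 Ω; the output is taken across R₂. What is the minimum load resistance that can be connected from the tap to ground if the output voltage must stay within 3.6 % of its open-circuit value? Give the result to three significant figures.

R_L(min) ≈ 2.80 kΩ

Output resistance R_th = R₁‖R₂ = (820 × 120)/940.0 = 104.7 Ω.
The fractional drop is R_th/(R_th + R_L); requiring this ≤ 0.0360 gives R_L ≥ R_th(1/0.0360 − 1) = 104.7 × 26.78 = 2.80 kΩ.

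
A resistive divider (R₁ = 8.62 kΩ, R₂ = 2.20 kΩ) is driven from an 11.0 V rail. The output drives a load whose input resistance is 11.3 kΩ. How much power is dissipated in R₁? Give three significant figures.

Total resistance from the source is R₁ + (R₂‖R_L) = 10.46 kΩ, so I = 11.0/10.46 kΩ = 1.051 mA.
P = I²·R₁ = (1.051 mA)² × 8.62 kΩ = 9.53 mW.

P ≈ 9.53 mW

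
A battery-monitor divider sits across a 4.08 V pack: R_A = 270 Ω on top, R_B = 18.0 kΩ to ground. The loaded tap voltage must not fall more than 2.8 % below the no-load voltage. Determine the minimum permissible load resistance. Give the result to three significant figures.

R_L(min) ≈ 9.23 kΩ

Output resistance R_th = R_A‖R_B = (270 × 18000)/18270 = 266.0 Ω.
The fractional drop is R_th/(R_th + R_L); requiring this ≤ 0.0280 gives R_L ≥ R_th(1/0.0280 − 1) = 266.0 × 34.71 = 9.23 kΩ.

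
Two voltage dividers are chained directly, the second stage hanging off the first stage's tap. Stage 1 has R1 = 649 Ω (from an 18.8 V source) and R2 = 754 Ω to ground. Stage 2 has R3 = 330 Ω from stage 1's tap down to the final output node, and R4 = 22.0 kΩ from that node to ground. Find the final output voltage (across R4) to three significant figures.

V_out ≈ 9.80 V

Stage 2 presents R3+R4 = 22330 Ω as a load on stage 1's tap.
Stage 1's lower leg becomes R2‖(R3+R4) = 729.4 Ω, so V_mid = 18.8 × 729.4/1378 = 9.948 V.
Stage 2 is itself unloaded: V_out = V_mid × R4/(R3+R4) = 9.948 × 22000/22330 = 9.80 V.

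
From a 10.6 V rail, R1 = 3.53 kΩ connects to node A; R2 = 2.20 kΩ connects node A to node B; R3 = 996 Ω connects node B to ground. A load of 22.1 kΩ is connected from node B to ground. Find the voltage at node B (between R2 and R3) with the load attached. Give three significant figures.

At node B, R3 is in parallel with the load: R3‖R_L = 953.0 Ω.
Below node A the resistance is R2 + (R3‖R_L) = 3153 Ω, so V_A = 10.6 × 3153/6683 = 5.001 V.
Then V_B = V_A × (R3‖R_L)/(R2 + R3‖R_L) = 5.001 × 953.0/3153 = 1.51 V.

V ≈ 1.51 V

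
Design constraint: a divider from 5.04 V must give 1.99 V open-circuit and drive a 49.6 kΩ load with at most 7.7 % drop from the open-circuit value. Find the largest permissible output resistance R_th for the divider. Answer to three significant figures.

R_th ≤ 4.14 kΩ

Loading drop = R_th/(R_th + R_L) ≤ 0.0770, so R_th ≤ R_L · ε/(1−ε) = 49.6 kΩ × 0.0770/0.9230 = 4.14 kΩ.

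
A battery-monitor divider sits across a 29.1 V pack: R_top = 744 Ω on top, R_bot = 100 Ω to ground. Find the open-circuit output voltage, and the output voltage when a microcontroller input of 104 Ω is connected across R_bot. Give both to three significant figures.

Unloaded: 3.45 V; loaded: 1.87 V

Open-circuit: V = 29.1 × 100/(744 + 100) = 3.45 V.
With the load, R_bot becomes R_bot‖R_L = 50.98 Ω, so V = 29.1 × 50.98/795.0 = 1.87 V.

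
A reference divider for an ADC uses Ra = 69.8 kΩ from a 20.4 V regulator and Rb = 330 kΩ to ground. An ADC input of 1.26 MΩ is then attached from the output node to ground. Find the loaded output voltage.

V_out ≈ 16.1 V

The load sits in parallel with Rb: Rb‖R_L = (330 × 1260) / (330 + 1260) = 261.5 kΩ.
V_out = 20.4 × 261.5 / (69.8 + 261.5) = 20.4 × 261.5/331.3 = 16.1 V.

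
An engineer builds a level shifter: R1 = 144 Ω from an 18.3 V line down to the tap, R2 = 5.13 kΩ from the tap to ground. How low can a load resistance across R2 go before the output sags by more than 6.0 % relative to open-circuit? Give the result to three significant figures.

Output resistance R_th = R1‖R2 = (144 × 5130)/5274 = 140.1 Ω.
The fractional drop is R_th/(R_th + R_L); requiring this ≤ 0.0600 gives R_L ≥ R_th(1/0.0600 − 1) = 140.1 × 15.67 = 2.19 kΩ.

R_L(min) ≈ 2.19 kΩ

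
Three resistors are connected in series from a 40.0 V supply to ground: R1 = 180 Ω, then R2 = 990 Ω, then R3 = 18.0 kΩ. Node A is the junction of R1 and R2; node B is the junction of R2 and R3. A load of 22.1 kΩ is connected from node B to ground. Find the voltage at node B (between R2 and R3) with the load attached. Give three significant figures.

At node B, R3 is in parallel with the load: R3‖R_L = 9920 Ω.
Below node A the resistance is R2 + (R3‖R_L) = 10910 Ω, so V_A = 40.0 × 10910/11090 = 39.35 V.
Then V_B = V_A × (R3‖R_L)/(R2 + R3‖R_L) = 39.35 × 9920/10910 = 35.8 V.

V ≈ 35.8 V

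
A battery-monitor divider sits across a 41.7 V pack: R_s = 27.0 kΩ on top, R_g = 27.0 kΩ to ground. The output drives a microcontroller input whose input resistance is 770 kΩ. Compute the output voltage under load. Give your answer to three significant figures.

V_out ≈ 20.5 V

The load sits in parallel with R_g: R_g‖R_L = (27.0 × 770) / (27.0 + 770) = 26.09 kΩ.
V_out = 41.7 × 26.09 / (27.0 + 26.09) = 41.7 × 26.09/53.09 = 20.5 V.
(Unloaded it would have been 20.9 V.)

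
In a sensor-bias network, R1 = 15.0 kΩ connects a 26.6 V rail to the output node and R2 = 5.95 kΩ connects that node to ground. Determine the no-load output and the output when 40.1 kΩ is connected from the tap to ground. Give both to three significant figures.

Open-circuit: V = 26.6 × 5.95/(15.0 + 5.95) = 7.55 V.
With the load, R2 becomes R2‖R_L = 5.181 kΩ, so V = 26.6 × 5.181/20.18 = 6.83 V.

Unloaded: 7.55 V; loaded: 6.83 V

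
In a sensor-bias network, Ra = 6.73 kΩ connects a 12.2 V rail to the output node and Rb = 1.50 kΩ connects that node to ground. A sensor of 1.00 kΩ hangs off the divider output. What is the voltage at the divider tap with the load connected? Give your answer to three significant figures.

V_out ≈ 0.999 V

The load sits in parallel with Rb: Rb‖R_L = (1.50 × 1.00) / (1.50 + 1.00) = 0.6000 kΩ.
V_out = 12.2 × 0.6000 / (6.73 + 0.6000) = 12.2 × 0.6000/7.330 = 0.999 V.
(Unloaded it would have been 2.22 V.)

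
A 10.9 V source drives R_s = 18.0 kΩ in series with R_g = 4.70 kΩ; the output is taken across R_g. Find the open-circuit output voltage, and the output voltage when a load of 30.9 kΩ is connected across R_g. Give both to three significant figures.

Open-circuit: V = 10.9 × 4.70/(18.0 + 4.70) = 2.26 V.
With the load, R_g becomes R_g‖R_L = 4.079 kΩ, so V = 10.9 × 4.079/22.08 = 2.01 V.

Unloaded: 2.26 V; loaded: 2.01 V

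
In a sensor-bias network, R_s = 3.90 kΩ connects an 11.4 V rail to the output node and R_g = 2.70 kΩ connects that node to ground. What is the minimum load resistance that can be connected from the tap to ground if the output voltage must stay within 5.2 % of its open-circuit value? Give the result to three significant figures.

R_L(min) ≈ 29.1 kΩ

Output resistance R_th = R_s‖R_g = (3.90 × 2.70)/6.600 = 1.595 kΩ.
The fractional drop is R_th/(R_th + R_L); requiring this ≤ 0.0520 gives R_L ≥ R_th(1/0.0520 − 1) = 1.595 × 18.23 = 29.1 kΩ.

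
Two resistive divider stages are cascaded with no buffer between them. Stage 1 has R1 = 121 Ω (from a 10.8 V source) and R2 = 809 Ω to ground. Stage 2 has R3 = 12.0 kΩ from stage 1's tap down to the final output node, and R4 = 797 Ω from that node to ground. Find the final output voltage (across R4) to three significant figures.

Stage 2 presents R3+R4 = 12800 Ω as a load on stage 1's tap.
Stage 1's lower leg becomes R2‖(R3+R4) = 760.9 Ω, so V_mid = 10.8 × 760.9/881.9 = 9.318 V.
Stage 2 is itself unloaded: V_out = V_mid × R4/(R3+R4) = 9.318 × 797/12800 = 0.580 V.

V_out ≈ 0.580 V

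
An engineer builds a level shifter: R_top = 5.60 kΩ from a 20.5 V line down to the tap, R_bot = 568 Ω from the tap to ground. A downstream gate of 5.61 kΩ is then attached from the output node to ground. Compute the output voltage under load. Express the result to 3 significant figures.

The load sits in parallel with R_bot: R_bot‖R_L = (568 × 5610) / (568 + 5610) = 515.8 Ω.
V_out = 20.5 × 515.8 / (5600 + 515.8) = 20.5 × 515.8/6116 = 1.73 V.

V_out ≈ 1.73 V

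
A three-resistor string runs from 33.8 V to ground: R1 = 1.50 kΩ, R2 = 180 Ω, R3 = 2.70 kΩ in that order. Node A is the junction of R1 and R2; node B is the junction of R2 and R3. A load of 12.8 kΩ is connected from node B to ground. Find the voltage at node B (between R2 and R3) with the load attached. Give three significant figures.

V ≈ 19.3 V

At node B, R3 is in parallel with the load: R3‖R_L = 2230 Ω.
Below node A the resistance is R2 + (R3‖R_L) = 2410 Ω, so V_A = 33.8 × 2410/3910 = 20.83 V.
Then V_B = V_A × (R3‖R_L)/(R2 + R3‖R_L) = 20.83 × 2230/2410 = 19.3 V.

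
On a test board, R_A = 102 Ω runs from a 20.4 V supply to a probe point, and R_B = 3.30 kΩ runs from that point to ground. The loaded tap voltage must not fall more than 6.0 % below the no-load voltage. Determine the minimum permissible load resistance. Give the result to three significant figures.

R_L(min) ≈ 1.55 kΩ

Output resistance R_th = R_A‖R_B = (102 × 3300)/3402 = 98.94 Ω.
The fractional drop is R_th/(R_th + R_L); requiring this ≤ 0.0600 gives R_L ≥ R_th(1/0.0600 − 1) = 98.94 × 15.67 = 1.55 kΩ.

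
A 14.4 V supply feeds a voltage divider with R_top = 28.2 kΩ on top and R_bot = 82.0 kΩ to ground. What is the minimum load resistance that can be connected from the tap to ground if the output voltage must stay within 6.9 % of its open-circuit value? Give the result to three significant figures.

R_L(min) ≈ 283 kΩ

Output resistance R_th = R_top‖R_bot = (28.2 × 82.0)/110.2 = 20.98 kΩ.
The fractional drop is R_th/(R_th + R_L); requiring this ≤ 0.0690 gives R_L ≥ R_th(1/0.0690 − 1) = 20.98 × 13.49 = 283 kΩ.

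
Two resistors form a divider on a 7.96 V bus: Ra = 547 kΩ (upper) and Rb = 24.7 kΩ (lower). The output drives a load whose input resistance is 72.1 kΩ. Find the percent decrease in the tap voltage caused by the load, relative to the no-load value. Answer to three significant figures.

Unloaded V = 7.96 × 24.7/571.7 = 0.3439 V.
Loaded: Rb‖R_L = 18.40 kΩ, giving V = 7.96 × 18.40/565.4 = 0.2590 V.
Drop = (0.3439 − 0.2590) / 0.3439 = 24.7 %.

24.7 %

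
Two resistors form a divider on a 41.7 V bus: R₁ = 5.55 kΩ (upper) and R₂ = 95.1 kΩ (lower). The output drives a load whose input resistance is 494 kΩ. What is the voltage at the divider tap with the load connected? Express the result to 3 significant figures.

The load sits in parallel with R₂: R₂‖R_L = (95.1 × 494) / (95.1 + 494) = 79.75 kΩ.
V_out = 41.7 × 79.75 / (5.55 + 79.75) = 41.7 × 79.75/85.30 = 39.0 V.

V_out ≈ 39.0 V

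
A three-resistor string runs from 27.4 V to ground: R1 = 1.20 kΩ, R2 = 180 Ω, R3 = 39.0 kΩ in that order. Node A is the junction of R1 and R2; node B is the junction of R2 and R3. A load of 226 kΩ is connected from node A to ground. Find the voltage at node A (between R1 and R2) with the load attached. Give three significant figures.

V ≈ 26.4 V

Below node A the series string R2+R3 = 39180 Ω sits in parallel with the 226000 Ω load: 33390 Ω.
V_A = 27.4 × 33390/(1200 + 33390) = 26.4 V.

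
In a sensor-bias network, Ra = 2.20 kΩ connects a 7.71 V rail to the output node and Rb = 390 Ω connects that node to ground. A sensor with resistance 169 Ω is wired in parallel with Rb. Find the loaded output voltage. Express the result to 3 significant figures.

The load sits in parallel with Rb: Rb‖R_L = (390 × 169) / (390 + 169) = 117.9 Ω.
V_out = 7.71 × 117.9 / (2200 + 117.9) = 7.71 × 117.9/2318 = 0.392 V.
(Unloaded it would have been 1.16 V.)

V_out ≈ 0.392 V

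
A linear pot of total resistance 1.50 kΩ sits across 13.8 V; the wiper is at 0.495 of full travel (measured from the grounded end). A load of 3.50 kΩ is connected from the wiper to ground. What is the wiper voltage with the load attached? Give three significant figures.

The wiper splits the pot into (1−α)R = 757.5 Ω above and αR = 742.5 Ω below.
Lower section ‖ load = 612.6 Ω.
V_wiper = 13.8 × 612.6/(757.5 + 612.6) = 6.17 V.

V ≈ 6.17 V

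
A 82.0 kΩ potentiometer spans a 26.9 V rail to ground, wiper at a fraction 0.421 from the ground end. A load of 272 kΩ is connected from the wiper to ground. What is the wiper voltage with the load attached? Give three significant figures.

V ≈ 10.5 V

The wiper splits the pot into (1−α)R = 47.48 kΩ above and αR = 34.52 kΩ below.
Lower section ‖ load = 30.63 kΩ.
V_wiper = 26.9 × 30.63/(47.48 + 30.63) = 10.5 V.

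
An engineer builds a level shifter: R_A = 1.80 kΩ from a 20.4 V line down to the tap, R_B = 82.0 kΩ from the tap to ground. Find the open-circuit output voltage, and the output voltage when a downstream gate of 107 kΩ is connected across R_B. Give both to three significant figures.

Unloaded: 20.0 V; loaded: 19.6 V

Open-circuit: V = 20.4 × 82.0/(1.80 + 82.0) = 20.0 V.
With the load, R_B becomes R_B‖R_L = 46.42 kΩ, so V = 20.4 × 46.42/48.22 = 19.6 V.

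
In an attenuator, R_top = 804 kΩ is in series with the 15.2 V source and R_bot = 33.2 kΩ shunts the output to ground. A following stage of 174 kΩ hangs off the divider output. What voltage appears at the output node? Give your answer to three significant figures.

V_out ≈ 0.509 V

The load sits in parallel with R_bot: R_bot‖R_L = (33.2 × 174) / (33.2 + 174) = 27.88 kΩ.
V_out = 15.2 × 27.88 / (804 + 27.88) = 15.2 × 27.88/831.9 = 0.509 V.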